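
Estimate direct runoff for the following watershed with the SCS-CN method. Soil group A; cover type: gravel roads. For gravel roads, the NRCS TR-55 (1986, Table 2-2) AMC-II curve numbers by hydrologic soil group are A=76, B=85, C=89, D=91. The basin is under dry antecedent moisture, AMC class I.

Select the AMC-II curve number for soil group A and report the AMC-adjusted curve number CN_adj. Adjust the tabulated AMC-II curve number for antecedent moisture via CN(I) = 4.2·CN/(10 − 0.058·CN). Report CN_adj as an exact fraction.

CN_adj = 13300/233 ≈ 57.082

NRCS table: gravel roads, soil group A → CN(II) = 76
Dry (AMC I): CN(I) = 4.2·76/(10 − 0.058·76) = (1596/5)/(699/125) = 13300/233 ≈ 57.082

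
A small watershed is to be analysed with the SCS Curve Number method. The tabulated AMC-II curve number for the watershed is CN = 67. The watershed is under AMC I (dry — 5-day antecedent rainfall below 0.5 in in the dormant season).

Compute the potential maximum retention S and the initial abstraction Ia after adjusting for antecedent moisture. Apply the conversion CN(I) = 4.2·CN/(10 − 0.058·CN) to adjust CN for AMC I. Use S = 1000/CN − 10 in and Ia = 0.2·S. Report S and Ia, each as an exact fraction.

S = 5500/469 in ≈ 11.727 in; Ia = 1100/469 in ≈ 2.345 in

Dry (AMC I): CN(I) = 4.2·67/(10 − 0.058·67) = (1407/5)/(3057/500) = 46900/1019 ≈ 46.026
S = 1000/(46900/1019) − 10 = 5500/469 in ≈ 11.727 in
Ia = 0.2S: 0.2·11.727 = 2.345 in (exactly 1100/469)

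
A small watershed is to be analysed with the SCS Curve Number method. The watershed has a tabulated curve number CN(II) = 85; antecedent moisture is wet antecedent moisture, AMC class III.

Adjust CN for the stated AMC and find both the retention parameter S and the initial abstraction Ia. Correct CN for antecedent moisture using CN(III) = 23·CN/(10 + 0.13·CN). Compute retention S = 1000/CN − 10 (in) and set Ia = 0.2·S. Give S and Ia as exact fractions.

S = 300/391 in ≈ 0.767 in; Ia = 60/391 in ≈ 0.153 in

Adjust CN=85 to AMC III: 23·85/(10 + 0.13·85) → 1955 ÷ (421/20) = 39100/421 ≈ 92.874
Retention S: 1000/CN − 10 with CN=92.874 → S = 300/391 ≈ 0.767 in
Ia = 0.2S: 0.2·0.767 = 0.153 in (exactly 60/391)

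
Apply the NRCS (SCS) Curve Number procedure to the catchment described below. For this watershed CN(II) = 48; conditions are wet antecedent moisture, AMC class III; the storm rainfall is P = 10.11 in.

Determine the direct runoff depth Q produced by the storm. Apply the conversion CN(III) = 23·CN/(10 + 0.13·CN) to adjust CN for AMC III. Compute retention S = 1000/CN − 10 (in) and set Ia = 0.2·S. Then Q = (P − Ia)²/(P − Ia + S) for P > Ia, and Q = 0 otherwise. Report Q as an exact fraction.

Q = 4001701081/660737100 in ≈ 6.056 in

CN(III) from CN(II)=48: (23·48)/(10 + 0.13·48) = 13800/203 ≈ 67.980
Max retention: S = 1000/(13800/203) − 10 = 325/69 in (≈ 4.710 in)
Initial abstraction Ia = S/5 = (325/69)/5 = 65/69 ≈ 0.942 in
Since P=10.110 > Ia=0.942: effective rainfall P−Ia = 63259/6900 in
Runoff Q = (P−Ia)²/(P−Ia+S) = (9.168)²/(9.168+4.710) = 4001701081/660737100 ≈ 6.056 in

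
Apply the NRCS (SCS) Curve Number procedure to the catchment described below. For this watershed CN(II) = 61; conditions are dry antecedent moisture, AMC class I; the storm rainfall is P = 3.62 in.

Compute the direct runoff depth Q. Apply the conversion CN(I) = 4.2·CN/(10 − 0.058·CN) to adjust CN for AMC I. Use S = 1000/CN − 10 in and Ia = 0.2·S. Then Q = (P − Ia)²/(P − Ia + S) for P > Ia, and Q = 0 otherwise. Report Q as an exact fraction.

Q = 150970369/7201077450 in ≈ 0.021 in

Adjust CN=61 to AMC I: 4.2·61/(10 − 0.058·61) → (1281/5) ÷ (3231/500) = 42700/1077 ≈ 39.647
Retention S: 1000/CN − 10 with CN=39.647 → S = 6500/427 ≈ 15.222 in
Initial abstraction Ia = S/5 = (6500/427)/5 = 1300/427 ≈ 3.044 in
Excess rainfall: 3.620 − 3.044 = 0.576 in; P > Ia so Q > 0
Runoff Q = (P−Ia)²/(P−Ia+S) = (0.576)²/(0.576+15.222) = 150970369/7201077450 ≈ 0.021 in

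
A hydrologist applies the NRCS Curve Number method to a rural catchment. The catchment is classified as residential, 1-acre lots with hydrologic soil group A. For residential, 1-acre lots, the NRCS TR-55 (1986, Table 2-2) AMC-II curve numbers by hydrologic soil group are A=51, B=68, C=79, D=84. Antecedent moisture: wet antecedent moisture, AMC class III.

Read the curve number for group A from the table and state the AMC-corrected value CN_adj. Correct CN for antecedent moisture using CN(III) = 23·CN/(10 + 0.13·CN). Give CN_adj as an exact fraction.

CN_adj = 117300/1663 ≈ 70.535

NRCS table: residential, 1-acre lots, soil group A → CN(II) = 51
Wet (AMC III): CN(III) = 23·51/(10 + 0.13·51) = 1173/(1663/100) = 117300/1663 ≈ 70.535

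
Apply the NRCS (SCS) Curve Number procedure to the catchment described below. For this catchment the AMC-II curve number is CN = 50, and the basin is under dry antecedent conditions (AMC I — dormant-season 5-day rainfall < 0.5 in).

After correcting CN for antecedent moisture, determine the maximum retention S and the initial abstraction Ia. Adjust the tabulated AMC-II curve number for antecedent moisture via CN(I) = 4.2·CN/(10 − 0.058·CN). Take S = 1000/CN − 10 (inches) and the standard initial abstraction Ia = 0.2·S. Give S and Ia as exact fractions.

Dry (AMC I): CN(I) = 4.2·50/(10 − 0.058·50) = 210/(71/10) = 2100/71 ≈ 29.577
S = 1000/(2100/71) − 10 = 500/21 in ≈ 23.810 in
Initial abstraction Ia = S/5 = (500/21)/5 = 100/21 ≈ 4.762 in

S = 500/21 in ≈ 23.810 in; Ia = 100/21 in ≈ 4.762 in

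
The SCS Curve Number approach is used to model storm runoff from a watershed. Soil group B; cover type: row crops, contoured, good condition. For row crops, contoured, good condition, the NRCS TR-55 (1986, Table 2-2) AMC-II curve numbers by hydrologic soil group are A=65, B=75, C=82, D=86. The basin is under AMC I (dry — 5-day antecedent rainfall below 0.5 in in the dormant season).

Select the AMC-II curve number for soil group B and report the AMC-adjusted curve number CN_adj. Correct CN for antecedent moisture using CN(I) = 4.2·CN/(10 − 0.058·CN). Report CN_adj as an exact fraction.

NRCS table: row crops, contoured, good condition, soil group B → CN(II) = 75
CN(I) from CN(II)=75: (4.2·75)/(10 − 0.058·75) = 6300/113 ≈ 55.752

CN_adj = 6300/113 ≈ 55.752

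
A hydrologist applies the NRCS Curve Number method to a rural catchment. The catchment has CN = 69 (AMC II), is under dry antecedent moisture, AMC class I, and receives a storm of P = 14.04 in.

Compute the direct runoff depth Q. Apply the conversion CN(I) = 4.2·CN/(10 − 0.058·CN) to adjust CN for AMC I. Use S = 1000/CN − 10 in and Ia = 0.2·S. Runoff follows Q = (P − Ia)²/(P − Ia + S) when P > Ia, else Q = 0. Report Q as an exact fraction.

Dry (AMC I): CN(I) = 4.2·69/(10 − 0.058·69) = (1449/5)/(2999/500) = 144900/2999 ≈ 48.316
Max retention: S = 1000/(144900/2999) − 10 = 15500/1449 in (≈ 10.697 in)
Initial abstraction Ia = S/5 = (15500/1449)/5 = 3100/1449 ≈ 2.139 in
P − Ia = 14.040 − 2.139 = 431099/36225 ≈ 11.901 in (> 0, runoff occurs)
Runoff Q = (P−Ia)²/(P−Ia+S) = (11.901)²/(11.901+10.697) = 185846347801/29653748775 ≈ 6.267 in

Q = 185846347801/29653748775 in ≈ 6.267 in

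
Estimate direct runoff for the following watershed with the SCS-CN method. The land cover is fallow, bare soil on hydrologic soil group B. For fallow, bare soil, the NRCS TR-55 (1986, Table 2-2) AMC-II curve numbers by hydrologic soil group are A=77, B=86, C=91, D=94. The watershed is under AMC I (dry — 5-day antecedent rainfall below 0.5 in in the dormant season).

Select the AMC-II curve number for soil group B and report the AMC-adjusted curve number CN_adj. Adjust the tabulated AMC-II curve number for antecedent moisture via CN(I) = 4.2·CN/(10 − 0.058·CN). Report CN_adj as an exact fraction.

NRCS table: fallow, bare soil, soil group B → CN(II) = 86
CN(I) from CN(II)=86: (4.2·86)/(10 − 0.058·86) = 12900/179 ≈ 72.067

CN_adj = 12900/179 ≈ 72.067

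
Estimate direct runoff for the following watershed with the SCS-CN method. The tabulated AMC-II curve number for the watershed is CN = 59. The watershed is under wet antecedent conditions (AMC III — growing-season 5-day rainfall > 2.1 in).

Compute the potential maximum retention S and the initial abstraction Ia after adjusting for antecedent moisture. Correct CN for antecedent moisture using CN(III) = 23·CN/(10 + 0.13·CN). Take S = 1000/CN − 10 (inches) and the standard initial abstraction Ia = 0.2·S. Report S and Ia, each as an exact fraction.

Wet (AMC III): CN(III) = 23·59/(10 + 0.13·59) = 1357/(1767/100) = 135700/1767 ≈ 76.797
S = 1000/(135700/1767) − 10 = 4100/1357 in ≈ 3.021 in
Ia = 0.2S: 0.2·3.021 = 0.604 in (exactly 820/1357)

S = 4100/1357 in ≈ 3.021 in; Ia = 820/1357 in ≈ 0.604 in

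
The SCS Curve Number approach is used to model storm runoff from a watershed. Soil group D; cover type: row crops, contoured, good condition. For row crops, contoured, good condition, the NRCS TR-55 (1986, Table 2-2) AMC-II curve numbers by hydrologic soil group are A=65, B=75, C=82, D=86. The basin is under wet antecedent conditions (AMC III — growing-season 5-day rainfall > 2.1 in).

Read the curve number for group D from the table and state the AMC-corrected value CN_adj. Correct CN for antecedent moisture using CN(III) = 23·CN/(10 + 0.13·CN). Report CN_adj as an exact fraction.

NRCS table: row crops, contoured, good condition, soil group D → CN(II) = 86
Adjust CN=86 to AMC III: 23·86/(10 + 0.13·86) → 1978 ÷ (1059/50) = 98900/1059 ≈ 93.390

CN_adj = 98900/1059 ≈ 93.390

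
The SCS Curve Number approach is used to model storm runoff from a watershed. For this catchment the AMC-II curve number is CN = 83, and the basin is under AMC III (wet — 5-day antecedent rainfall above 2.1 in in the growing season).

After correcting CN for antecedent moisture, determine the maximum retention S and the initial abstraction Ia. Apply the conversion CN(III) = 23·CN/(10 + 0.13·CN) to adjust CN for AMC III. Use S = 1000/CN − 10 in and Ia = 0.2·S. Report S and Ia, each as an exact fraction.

CN(III) from CN(II)=83: (23·83)/(10 + 0.13·83) = 190900/2079 ≈ 91.823
Retention S: 1000/CN − 10 with CN=91.823 → S = 1700/1909 ≈ 0.891 in
Ia = 0.2·(1700/1909) = 340/1909 in ≈ 0.178 in

S = 1700/1909 in ≈ 0.891 in; Ia = 340/1909 in ≈ 0.178 in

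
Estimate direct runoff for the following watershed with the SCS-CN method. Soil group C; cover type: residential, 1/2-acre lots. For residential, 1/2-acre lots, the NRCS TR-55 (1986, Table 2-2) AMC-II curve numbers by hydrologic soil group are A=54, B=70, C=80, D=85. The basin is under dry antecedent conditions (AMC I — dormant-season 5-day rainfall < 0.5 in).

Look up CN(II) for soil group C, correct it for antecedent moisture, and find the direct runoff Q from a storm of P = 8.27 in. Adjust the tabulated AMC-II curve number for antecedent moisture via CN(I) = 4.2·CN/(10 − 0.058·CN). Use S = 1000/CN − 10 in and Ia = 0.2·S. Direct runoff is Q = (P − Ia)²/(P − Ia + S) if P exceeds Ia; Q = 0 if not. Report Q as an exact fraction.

NRCS table: residential, 1/2-acre lots, soil group C → CN(II) = 80
CN(I) from CN(II)=80: (4.2·80)/(10 − 0.058·80) = 4200/67 ≈ 62.687
Max retention: S = 1000/(4200/67) − 10 = 125/21 in (≈ 5.952 in)
Initial abstraction Ia = S/5 = (125/21)/5 = 25/21 ≈ 1.190 in
Excess rainfall: 8.270 − 1.190 = 7.080 in; P > Ia so Q > 0
Q: (14867/2100)² ÷ (27367/2100) = 221027689/57470700 in (≈ 3.846 in)

Q = 221027689/57470700 in ≈ 3.846 in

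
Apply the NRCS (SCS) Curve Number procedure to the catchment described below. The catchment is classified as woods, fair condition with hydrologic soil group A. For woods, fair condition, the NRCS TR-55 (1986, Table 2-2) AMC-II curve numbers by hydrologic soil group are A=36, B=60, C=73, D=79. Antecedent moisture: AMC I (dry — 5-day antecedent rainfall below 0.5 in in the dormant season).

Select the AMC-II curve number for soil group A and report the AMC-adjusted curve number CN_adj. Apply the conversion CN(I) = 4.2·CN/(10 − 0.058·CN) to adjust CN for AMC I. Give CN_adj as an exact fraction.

CN_adj = 18900/989 ≈ 19.110

NRCS table: woods, fair condition, soil group A → CN(II) = 36
CN(I) from CN(II)=36: (4.2·36)/(10 − 0.058·36) = 18900/989 ≈ 19.110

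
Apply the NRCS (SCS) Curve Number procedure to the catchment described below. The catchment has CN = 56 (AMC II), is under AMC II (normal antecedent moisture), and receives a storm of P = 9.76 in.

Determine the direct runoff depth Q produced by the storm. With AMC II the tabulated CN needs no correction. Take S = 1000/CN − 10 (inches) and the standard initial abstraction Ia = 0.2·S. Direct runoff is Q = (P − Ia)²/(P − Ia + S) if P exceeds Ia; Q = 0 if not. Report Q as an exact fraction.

AMC II — tabulated CN = 56 applies directly.
Max retention: S = 1000/56 − 10 = 55/7 in (≈ 7.857 in)
Initial abstraction Ia = S/5 = (55/7)/5 = 11/7 ≈ 1.571 in
Since P=9.760 > Ia=1.571: effective rainfall P−Ia = 1433/175 in
Q = (1433/175)²/((1433/175) + 55/7) = (2053489/30625)/(2808/175) = 2053489/491400 in ≈ 4.179 in

Q = 2053489/491400 in ≈ 4.179 in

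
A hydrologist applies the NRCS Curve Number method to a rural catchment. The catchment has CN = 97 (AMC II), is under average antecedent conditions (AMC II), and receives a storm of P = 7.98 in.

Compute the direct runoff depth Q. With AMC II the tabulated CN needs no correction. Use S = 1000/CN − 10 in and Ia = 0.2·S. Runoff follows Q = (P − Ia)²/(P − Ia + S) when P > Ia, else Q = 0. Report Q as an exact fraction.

Q = 491596803/64509850 in ≈ 7.620 in

CN(II) = 97; AMC II needs no correction.
Max retention: S = 1000/97 − 10 = 30/97 in (≈ 0.309 in)
Initial abstraction Ia = S/5 = (30/97)/5 = 6/97 ≈ 0.062 in
P − Ia = 7.980 − 0.062 = 38403/4850 ≈ 7.918 in (> 0, runoff occurs)
Runoff Q = (P−Ia)²/(P−Ia+S) = (7.918)²/(7.918+0.309) = 491596803/64509850 ≈ 7.620 in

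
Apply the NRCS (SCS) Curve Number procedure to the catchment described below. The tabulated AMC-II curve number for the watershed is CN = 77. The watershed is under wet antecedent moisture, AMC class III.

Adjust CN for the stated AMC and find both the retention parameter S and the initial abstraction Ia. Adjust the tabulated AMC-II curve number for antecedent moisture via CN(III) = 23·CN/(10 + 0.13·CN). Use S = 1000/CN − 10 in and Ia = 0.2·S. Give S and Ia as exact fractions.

CN(III) from CN(II)=77: (23·77)/(10 + 0.13·77) = 7700/87 ≈ 88.506
S = 1000/(7700/87) − 10 = 100/77 in ≈ 1.299 in
Ia = 0.2·(100/77) = 20/77 in ≈ 0.260 in

S = 100/77 in ≈ 1.299 in; Ia = 20/77 in ≈ 0.260 in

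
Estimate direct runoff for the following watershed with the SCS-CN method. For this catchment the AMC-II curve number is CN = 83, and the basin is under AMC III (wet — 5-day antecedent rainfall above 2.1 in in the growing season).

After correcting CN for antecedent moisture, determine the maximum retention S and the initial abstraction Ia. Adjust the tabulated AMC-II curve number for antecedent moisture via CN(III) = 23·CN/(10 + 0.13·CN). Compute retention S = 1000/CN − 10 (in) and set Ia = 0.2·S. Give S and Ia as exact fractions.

Adjust CN=83 to AMC III: 23·83/(10 + 0.13·83) → 1909 ÷ (2079/100) = 190900/2079 ≈ 91.823
S = 1000/(190900/2079) − 10 = 1700/1909 in ≈ 0.891 in
Ia = 0.2·(1700/1909) = 340/1909 in ≈ 0.178 in

S = 1700/1909 in ≈ 0.891 in; Ia = 340/1909 in ≈ 0.178 in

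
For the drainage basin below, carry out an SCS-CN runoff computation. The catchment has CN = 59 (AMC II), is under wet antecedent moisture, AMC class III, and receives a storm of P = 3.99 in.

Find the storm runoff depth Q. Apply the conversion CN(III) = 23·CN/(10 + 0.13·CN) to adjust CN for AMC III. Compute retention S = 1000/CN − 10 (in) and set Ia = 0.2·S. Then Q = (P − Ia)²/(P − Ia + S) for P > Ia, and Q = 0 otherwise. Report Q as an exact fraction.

Adjust CN=59 to AMC III: 23·59/(10 + 0.13·59) → 1357 ÷ (1767/100) = 135700/1767 ≈ 76.797
Max retention: S = 1000/(135700/1767) − 10 = 4100/1357 in (≈ 3.021 in)
Initial abstraction Ia = S/5 = (4100/1357)/5 = 820/1357 ≈ 0.604 in
Since P=3.990 > Ia=0.604: effective rainfall P−Ia = 459443/135700 in
Runoff Q = (P−Ia)²/(P−Ia+S) = (3.386)²/(3.386+3.021) = 211087870249/117983415100 ≈ 1.789 in

Q = 211087870249/117983415100 in ≈ 1.789 in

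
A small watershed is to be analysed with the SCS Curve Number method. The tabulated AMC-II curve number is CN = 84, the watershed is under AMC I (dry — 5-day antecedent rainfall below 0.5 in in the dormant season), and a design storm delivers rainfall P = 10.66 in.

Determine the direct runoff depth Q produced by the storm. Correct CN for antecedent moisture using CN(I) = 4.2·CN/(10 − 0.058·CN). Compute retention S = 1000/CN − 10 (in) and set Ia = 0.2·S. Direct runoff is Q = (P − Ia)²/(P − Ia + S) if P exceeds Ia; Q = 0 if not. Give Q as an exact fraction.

CN(I) from CN(II)=84: (4.2·84)/(10 − 0.058·84) = 44100/641 ≈ 68.799
Max retention: S = 1000/(44100/641) − 10 = 2000/441 in (≈ 4.535 in)
Ia = 0.2S: 0.2·4.535 = 0.907 in (exactly 400/441)
P − Ia = 10.660 − 0.907 = 215053/22050 ≈ 9.753 in (> 0, runoff occurs)
Runoff Q = (P−Ia)²/(P−Ia+S) = (9.753)²/(9.753+4.535) = 46247792809/6946918650 ≈ 6.657 in

Q = 46247792809/6946918650 in ≈ 6.657 in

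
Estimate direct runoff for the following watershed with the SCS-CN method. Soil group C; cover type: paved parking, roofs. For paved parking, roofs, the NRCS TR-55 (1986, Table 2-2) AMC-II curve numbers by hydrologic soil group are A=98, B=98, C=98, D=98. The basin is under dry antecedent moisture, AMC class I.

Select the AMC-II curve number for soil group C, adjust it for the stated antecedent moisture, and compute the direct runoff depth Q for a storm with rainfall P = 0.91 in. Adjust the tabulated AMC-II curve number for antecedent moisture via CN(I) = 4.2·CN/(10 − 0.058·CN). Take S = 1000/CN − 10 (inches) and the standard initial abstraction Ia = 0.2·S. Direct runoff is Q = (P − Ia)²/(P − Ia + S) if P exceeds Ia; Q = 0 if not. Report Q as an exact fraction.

Q = 6995482321/13751453100 in ≈ 0.509 in

NRCS table: paved parking, roofs, soil group C → CN(II) = 98
Dry (AMC I): CN(I) = 4.2·98/(10 − 0.058·98) = (2058/5)/(1079/250) = 102900/1079 ≈ 95.366
Retention S: 1000/CN − 10 with CN=95.366 → S = 500/1029 ≈ 0.486 in
Initial abstraction Ia = S/5 = (500/1029)/5 = 100/1029 ≈ 0.097 in
Excess rainfall: 0.910 − 0.097 = 0.813 in; P > Ia so Q > 0
Q: (83639/102900)² ÷ (133639/102900) = 6995482321/13751453100 in (≈ 0.509 in)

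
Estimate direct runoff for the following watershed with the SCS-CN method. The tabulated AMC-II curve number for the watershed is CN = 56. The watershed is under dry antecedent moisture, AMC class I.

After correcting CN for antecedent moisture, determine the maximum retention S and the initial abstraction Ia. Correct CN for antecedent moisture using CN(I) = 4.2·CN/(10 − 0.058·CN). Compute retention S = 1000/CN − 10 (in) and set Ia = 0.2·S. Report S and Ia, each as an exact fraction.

S = 2750/147 in ≈ 18.707 in; Ia = 550/147 in ≈ 3.741 in

Adjust CN=56 to AMC I: 4.2·56/(10 − 0.058·56) → (1176/5) ÷ (844/125) = 7350/211 ≈ 34.834
Retention S: 1000/CN − 10 with CN=34.834 → S = 2750/147 ≈ 18.707 in
Initial abstraction Ia = S/5 = (2750/147)/5 = 550/147 ≈ 3.741 in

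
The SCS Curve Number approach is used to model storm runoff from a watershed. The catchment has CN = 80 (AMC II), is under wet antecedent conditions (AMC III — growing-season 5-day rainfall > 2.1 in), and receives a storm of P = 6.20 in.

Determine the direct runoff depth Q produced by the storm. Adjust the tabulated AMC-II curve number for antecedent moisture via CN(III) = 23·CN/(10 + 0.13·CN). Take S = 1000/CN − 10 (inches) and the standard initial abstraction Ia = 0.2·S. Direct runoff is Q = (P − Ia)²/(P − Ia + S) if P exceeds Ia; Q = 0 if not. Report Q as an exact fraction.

Q = 473344/93495 in ≈ 5.063 in

Adjust CN=80 to AMC III: 23·80/(10 + 0.13·80) → 1840 ÷ (102/5) = 4600/51 ≈ 90.196
Max retention: S = 1000/(4600/51) − 10 = 25/23 in (≈ 1.087 in)
Ia = 0.2S: 0.2·1.087 = 0.217 in (exactly 5/23)
Excess rainfall: 6.200 − 0.217 = 5.983 in; P > Ia so Q > 0
Runoff Q = (P−Ia)²/(P−Ia+S) = (5.983)²/(5.983+1.087) = 473344/93495 ≈ 5.063 in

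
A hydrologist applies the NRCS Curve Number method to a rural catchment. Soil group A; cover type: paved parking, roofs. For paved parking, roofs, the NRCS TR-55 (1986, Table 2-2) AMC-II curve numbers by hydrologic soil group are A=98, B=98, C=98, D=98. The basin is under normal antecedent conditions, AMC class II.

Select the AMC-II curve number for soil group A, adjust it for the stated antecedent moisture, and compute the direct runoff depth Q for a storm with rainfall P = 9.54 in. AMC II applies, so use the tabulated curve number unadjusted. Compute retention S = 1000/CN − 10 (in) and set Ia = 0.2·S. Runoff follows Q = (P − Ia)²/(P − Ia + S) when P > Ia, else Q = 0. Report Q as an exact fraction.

Q = 541632529/58243850 in ≈ 9.299 in

NRCS table: paved parking, roofs, soil group A → CN(II) = 98
AMC II — tabulated CN = 98 applies directly.
Retention S: 1000/CN − 10 with CN=98.000 → S = 10/49 ≈ 0.204 in
Ia = 0.2·(10/49) = 2/49 in ≈ 0.041 in
Since P=9.540 > Ia=0.041: effective rainfall P−Ia = 23273/2450 in
Q = (23273/2450)²/((23273/2450) + 10/49) = (541632529/6002500)/(23773/2450) = 541632529/58243850 in ≈ 9.299 in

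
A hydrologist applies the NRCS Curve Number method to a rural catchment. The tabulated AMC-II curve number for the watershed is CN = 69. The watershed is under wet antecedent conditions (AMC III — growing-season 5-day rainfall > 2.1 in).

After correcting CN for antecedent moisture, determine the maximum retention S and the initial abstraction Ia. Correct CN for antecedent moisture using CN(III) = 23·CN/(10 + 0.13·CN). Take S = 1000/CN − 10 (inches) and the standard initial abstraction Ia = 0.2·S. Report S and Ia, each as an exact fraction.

Wet (AMC III): CN(III) = 23·69/(10 + 0.13·69) = 1587/(1897/100) = 158700/1897 ≈ 83.658
S = 1000/(158700/1897) − 10 = 3100/1587 in ≈ 1.953 in
Ia = 0.2S: 0.2·1.953 = 0.391 in (exactly 620/1587)

S = 3100/1587 in ≈ 1.953 in; Ia = 620/1587 in ≈ 0.391 in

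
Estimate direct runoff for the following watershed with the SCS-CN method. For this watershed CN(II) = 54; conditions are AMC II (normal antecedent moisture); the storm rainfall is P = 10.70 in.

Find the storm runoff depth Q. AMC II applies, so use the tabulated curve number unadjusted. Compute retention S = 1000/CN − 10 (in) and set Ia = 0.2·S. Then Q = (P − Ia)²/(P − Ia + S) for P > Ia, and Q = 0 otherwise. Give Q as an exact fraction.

Average conditions: CN = 54 (no AMC adjustment).
Retention S: 1000/CN − 10 with CN=54.000 → S = 230/27 ≈ 8.519 in
Initial abstraction Ia = S/5 = (230/27)/5 = 46/27 ≈ 1.704 in
Since P=10.700 > Ia=1.704: effective rainfall P−Ia = 2429/270 in
Q: (2429/270)² ÷ (4729/270) = 5900041/1276830 in (≈ 4.621 in)

Q = 5900041/1276830 in ≈ 4.621 in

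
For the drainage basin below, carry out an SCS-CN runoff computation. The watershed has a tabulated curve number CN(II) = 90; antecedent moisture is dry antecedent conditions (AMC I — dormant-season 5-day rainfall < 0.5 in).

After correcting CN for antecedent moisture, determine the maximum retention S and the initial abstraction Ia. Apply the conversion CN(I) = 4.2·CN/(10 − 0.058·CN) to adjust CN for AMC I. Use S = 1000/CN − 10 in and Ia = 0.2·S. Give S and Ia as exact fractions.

S = 500/189 in ≈ 2.646 in; Ia = 100/189 in ≈ 0.529 in

Dry (AMC I): CN(I) = 4.2·90/(10 − 0.058·90) = 378/(239/50) = 18900/239 ≈ 79.079
Retention S: 1000/CN − 10 with CN=79.079 → S = 500/189 ≈ 2.646 in
Initial abstraction Ia = S/5 = (500/189)/5 = 100/189 ≈ 0.529 in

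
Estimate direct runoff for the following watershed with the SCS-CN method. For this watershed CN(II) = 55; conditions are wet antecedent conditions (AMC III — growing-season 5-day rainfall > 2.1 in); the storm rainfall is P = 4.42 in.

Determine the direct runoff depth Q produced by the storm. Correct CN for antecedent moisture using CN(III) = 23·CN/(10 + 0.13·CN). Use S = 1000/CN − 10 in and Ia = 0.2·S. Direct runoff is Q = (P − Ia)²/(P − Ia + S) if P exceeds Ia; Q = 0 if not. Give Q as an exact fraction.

Q = 2200829569/1162699450 in ≈ 1.893 in

Wet (AMC III): CN(III) = 23·55/(10 + 0.13·55) = 1265/(343/20) = 25300/343 ≈ 73.761
S = 1000/(25300/343) − 10 = 900/253 in ≈ 3.557 in
Initial abstraction Ia = S/5 = (900/253)/5 = 180/253 ≈ 0.711 in
P − Ia = 4.420 − 0.711 = 46913/12650 ≈ 3.709 in (> 0, runoff occurs)
Q = (46913/12650)²/((46913/12650) + 900/253) = (2200829569/160022500)/(91913/12650) = 2200829569/1162699450 in ≈ 1.893 in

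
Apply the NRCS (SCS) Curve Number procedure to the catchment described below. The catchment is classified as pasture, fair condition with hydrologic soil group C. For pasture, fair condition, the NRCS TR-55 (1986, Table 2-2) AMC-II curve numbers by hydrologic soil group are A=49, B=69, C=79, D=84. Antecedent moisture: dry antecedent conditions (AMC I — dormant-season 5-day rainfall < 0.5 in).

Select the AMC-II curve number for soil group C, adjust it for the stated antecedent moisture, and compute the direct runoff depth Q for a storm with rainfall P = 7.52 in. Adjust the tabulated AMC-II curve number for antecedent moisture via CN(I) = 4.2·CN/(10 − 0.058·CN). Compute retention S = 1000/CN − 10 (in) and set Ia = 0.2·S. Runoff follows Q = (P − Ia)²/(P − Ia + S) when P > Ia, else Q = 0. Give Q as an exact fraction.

NRCS table: pasture, fair condition, soil group C → CN(II) = 79
Dry (AMC I): CN(I) = 4.2·79/(10 − 0.058·79) = (1659/5)/(2709/500) = 7900/129 ≈ 61.240
S = 1000/(7900/129) − 10 = 500/79 in ≈ 6.329 in
Initial abstraction Ia = S/5 = (500/79)/5 = 100/79 ≈ 1.266 in
Excess rainfall: 7.520 − 1.266 = 6.254 in; P > Ia so Q > 0
Q = (12352/1975)²/((12352/1975) + 500/79) = (152571904/3900625)/(24852/1975) = 38142976/12270675 in ≈ 3.108 in

Q = 38142976/12270675 in ≈ 3.108 in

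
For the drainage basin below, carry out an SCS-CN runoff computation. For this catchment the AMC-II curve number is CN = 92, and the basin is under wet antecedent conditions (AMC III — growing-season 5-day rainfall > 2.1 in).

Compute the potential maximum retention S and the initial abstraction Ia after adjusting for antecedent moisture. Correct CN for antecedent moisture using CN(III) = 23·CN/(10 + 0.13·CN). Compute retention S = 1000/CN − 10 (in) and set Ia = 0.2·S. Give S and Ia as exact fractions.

S = 200/529 in ≈ 0.378 in; Ia = 40/529 in ≈ 0.076 in

CN(III) from CN(II)=92: (23·92)/(10 + 0.13·92) = 52900/549 ≈ 96.357
S = 1000/(52900/549) − 10 = 200/529 in ≈ 0.378 in
Initial abstraction Ia = S/5 = (200/529)/5 = 40/529 ≈ 0.076 in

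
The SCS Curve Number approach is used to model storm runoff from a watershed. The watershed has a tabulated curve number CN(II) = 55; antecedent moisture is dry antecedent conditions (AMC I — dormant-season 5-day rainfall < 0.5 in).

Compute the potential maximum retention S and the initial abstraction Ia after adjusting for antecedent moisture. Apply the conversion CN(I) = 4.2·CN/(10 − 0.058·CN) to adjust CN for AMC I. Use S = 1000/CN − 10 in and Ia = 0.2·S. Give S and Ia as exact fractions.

Dry (AMC I): CN(I) = 4.2·55/(10 − 0.058·55) = 231/(681/100) = 7700/227 ≈ 33.921
Retention S: 1000/CN − 10 with CN=33.921 → S = 1500/77 ≈ 19.481 in
Ia = 0.2S: 0.2·19.481 = 3.896 in (exactly 300/77)

S = 1500/77 in ≈ 19.481 in; Ia = 300/77 in ≈ 3.896 in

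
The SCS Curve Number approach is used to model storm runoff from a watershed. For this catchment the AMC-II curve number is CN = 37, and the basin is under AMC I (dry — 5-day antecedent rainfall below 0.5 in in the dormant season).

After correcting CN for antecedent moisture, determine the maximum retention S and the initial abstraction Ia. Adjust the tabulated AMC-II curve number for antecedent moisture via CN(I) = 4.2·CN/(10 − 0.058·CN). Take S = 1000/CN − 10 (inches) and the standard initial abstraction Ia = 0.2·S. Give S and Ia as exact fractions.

Dry (AMC I): CN(I) = 4.2·37/(10 − 0.058·37) = (777/5)/(3927/500) = 3700/187 ≈ 19.786
Retention S: 1000/CN − 10 with CN=19.786 → S = 1500/37 ≈ 40.541 in
Ia = 0.2·(1500/37) = 300/37 in ≈ 8.108 in

S = 1500/37 in ≈ 40.541 in; Ia = 300/37 in ≈ 8.108 in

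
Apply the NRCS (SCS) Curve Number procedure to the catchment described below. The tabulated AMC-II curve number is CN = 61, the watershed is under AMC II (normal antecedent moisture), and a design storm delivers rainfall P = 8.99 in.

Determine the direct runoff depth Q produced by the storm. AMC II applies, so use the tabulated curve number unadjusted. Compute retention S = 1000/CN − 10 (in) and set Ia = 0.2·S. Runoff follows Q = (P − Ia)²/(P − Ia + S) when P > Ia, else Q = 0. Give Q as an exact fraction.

Average conditions: CN = 61 (no AMC adjustment).
S = 1000/61 − 10 = 390/61 in ≈ 6.393 in
Ia = 0.2S: 0.2·6.393 = 1.279 in (exactly 78/61)
Excess rainfall: 8.990 − 1.279 = 7.711 in; P > Ia so Q > 0
Q: (47039/6100)² ÷ (86039/6100) = 2212667521/524837900 in (≈ 4.216 in)

Q = 2212667521/524837900 in ≈ 4.216 in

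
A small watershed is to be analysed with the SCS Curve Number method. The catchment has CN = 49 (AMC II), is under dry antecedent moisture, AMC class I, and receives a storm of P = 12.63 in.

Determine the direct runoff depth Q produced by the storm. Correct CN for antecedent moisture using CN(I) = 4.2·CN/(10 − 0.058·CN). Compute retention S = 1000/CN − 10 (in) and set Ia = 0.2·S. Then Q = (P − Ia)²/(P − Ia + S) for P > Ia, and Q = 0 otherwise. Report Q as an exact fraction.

Q = 69278977681/38183068700 in ≈ 1.814 in

Adjust CN=49 to AMC I: 4.2·49/(10 − 0.058·49) → (1029/5) ÷ (3579/500) = 34300/1193 ≈ 28.751
Max retention: S = 1000/(34300/1193) − 10 = 8500/343 in (≈ 24.781 in)
Initial abstraction Ia = S/5 = (8500/343)/5 = 1700/343 ≈ 4.956 in
Excess rainfall: 12.630 − 4.956 = 7.674 in; P > Ia so Q > 0
Runoff Q = (P−Ia)²/(P−Ia+S) = (7.674)²/(7.674+24.781) = 69278977681/38183068700 ≈ 1.814 in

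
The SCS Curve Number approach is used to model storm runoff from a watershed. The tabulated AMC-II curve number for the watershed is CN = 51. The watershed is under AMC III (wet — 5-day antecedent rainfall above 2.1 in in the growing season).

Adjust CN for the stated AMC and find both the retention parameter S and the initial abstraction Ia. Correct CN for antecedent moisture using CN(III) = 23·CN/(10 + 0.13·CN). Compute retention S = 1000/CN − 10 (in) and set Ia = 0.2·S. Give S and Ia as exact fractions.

S = 4900/1173 in ≈ 4.177 in; Ia = 980/1173 in ≈ 0.835 in

Wet (AMC III): CN(III) = 23·51/(10 + 0.13·51) = 1173/(1663/100) = 117300/1663 ≈ 70.535
S = 1000/(117300/1663) − 10 = 4900/1173 in ≈ 4.177 in
Initial abstraction Ia = S/5 = (4900/1173)/5 = 980/1173 ≈ 0.835 in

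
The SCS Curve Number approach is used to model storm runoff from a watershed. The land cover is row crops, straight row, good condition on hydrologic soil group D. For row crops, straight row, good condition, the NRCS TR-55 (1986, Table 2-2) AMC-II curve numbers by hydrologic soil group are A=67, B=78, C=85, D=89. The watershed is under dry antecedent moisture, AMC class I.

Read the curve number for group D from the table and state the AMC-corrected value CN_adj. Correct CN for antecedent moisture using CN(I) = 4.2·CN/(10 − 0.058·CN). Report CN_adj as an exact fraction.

NRCS table: row crops, straight row, good condition, soil group D → CN(II) = 89
CN(I) from CN(II)=89: (4.2·89)/(10 − 0.058·89) = 186900/2419 ≈ 77.263

CN_adj = 186900/2419 ≈ 77.263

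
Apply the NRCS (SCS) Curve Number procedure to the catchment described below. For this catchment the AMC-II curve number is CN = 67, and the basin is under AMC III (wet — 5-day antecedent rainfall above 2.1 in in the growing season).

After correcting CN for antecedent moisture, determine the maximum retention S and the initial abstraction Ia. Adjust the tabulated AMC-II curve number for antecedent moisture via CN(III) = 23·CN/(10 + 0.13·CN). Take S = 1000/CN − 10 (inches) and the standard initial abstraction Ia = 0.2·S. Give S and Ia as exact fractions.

Adjust CN=67 to AMC III: 23·67/(10 + 0.13·67) → 1541 ÷ (1871/100) = 154100/1871 ≈ 82.362
Max retention: S = 1000/(154100/1871) − 10 = 3300/1541 in (≈ 2.141 in)
Initial abstraction Ia = S/5 = (3300/1541)/5 = 660/1541 ≈ 0.428 in

S = 3300/1541 in ≈ 2.141 in; Ia = 660/1541 in ≈ 0.428 in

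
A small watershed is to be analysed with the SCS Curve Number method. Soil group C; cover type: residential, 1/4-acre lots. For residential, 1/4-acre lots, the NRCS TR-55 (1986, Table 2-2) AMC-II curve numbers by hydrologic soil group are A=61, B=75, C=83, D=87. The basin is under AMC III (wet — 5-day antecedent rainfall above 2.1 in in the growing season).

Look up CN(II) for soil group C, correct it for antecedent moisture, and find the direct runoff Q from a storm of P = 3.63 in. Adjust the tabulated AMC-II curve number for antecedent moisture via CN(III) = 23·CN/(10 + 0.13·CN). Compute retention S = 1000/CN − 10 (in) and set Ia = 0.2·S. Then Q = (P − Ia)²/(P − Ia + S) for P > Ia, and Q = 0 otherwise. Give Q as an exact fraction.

Q = 434237507089/158249800300 in ≈ 2.744 in

NRCS table: residential, 1/4-acre lots, soil group C → CN(II) = 83
Wet (AMC III): CN(III) = 23·83/(10 + 0.13·83) = 1909/(2079/100) = 190900/2079 ≈ 91.823
Retention S: 1000/CN − 10 with CN=91.823 → S = 1700/1909 ≈ 0.891 in
Ia = 0.2S: 0.2·0.891 = 0.178 in (exactly 340/1909)
Excess rainfall: 3.630 − 0.178 = 3.452 in; P > Ia so Q > 0
Q = (658967/190900)²/((658967/190900) + 1700/1909) = (434237507089/36442810000)/(828967/190900) = 434237507089/158249800300 in ≈ 2.744 in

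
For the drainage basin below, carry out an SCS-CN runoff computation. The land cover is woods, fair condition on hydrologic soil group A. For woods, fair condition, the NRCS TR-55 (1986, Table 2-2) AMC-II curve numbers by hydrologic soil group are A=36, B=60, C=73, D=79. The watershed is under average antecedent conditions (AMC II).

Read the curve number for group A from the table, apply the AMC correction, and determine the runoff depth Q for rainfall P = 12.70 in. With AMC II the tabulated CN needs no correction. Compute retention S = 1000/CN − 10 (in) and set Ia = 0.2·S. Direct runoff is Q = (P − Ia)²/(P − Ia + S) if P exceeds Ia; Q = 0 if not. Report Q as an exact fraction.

Q = 677329/218070 in ≈ 3.106 in

NRCS table: woods, fair condition, soil group A → CN(II) = 36
Average conditions: CN = 36 (no AMC adjustment).
Max retention: S = 1000/36 − 10 = 160/9 in (≈ 17.778 in)
Ia = 0.2S: 0.2·17.778 = 3.556 in (exactly 32/9)
P − Ia = 12.700 − 3.556 = 823/90 ≈ 9.144 in (> 0, runoff occurs)
Q = (823/90)²/((823/90) + 160/9) = (677329/8100)/(2423/90) = 677329/218070 in ≈ 3.106 in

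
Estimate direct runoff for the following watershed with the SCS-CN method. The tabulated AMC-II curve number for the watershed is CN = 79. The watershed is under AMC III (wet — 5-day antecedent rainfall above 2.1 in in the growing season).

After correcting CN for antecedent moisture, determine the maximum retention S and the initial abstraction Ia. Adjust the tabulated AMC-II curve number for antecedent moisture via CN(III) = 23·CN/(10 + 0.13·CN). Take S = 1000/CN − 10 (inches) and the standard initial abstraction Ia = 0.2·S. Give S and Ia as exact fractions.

S = 2100/1817 in ≈ 1.156 in; Ia = 420/1817 in ≈ 0.231 in

Adjust CN=79 to AMC III: 23·79/(10 + 0.13·79) → 1817 ÷ (2027/100) = 181700/2027 ≈ 89.640
Max retention: S = 1000/(181700/2027) − 10 = 2100/1817 in (≈ 1.156 in)
Ia = 0.2S: 0.2·1.156 = 0.231 in (exactly 420/1817)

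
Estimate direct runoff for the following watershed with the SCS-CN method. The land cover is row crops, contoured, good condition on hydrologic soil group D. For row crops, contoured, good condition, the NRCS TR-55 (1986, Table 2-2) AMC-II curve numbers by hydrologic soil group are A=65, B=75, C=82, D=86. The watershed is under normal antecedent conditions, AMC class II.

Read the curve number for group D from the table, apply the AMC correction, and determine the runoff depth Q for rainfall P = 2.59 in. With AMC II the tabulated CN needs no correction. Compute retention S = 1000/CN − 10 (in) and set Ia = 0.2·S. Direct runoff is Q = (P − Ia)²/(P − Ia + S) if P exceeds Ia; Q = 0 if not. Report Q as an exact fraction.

Q = 13544167/10281300 in ≈ 1.317 in

NRCS table: row crops, contoured, good condition, soil group D → CN(II) = 86
AMC II — tabulated CN = 86 applies directly.
S = 1000/86 − 10 = 70/43 in ≈ 1.628 in
Ia = 0.2·(70/43) = 14/43 in ≈ 0.326 in
Since P=2.590 > Ia=0.326: effective rainfall P−Ia = 9737/4300 in
Q = (9737/4300)²/((9737/4300) + 70/43) = (94809169/18490000)/(16737/4300) = 13544167/10281300 in ≈ 1.317 in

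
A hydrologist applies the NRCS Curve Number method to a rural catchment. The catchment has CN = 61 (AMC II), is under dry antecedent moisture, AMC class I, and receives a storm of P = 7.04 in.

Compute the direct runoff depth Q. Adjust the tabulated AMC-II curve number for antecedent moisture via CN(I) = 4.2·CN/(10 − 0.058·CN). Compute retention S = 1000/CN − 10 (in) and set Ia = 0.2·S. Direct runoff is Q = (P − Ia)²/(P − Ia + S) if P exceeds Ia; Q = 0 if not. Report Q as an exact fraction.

Adjust CN=61 to AMC I: 4.2·61/(10 − 0.058·61) → (1281/5) ÷ (3231/500) = 42700/1077 ≈ 39.647
S = 1000/(42700/1077) − 10 = 6500/427 in ≈ 15.222 in
Initial abstraction Ia = S/5 = (6500/427)/5 = 1300/427 ≈ 3.044 in
Since P=7.040 > Ia=3.044: effective rainfall P−Ia = 42652/10675 in
Runoff Q = (P−Ia)²/(P−Ia+S) = (3.996)²/(3.996+15.222) = 113699569/136874850 ≈ 0.831 in

Q = 113699569/136874850 in ≈ 0.831 in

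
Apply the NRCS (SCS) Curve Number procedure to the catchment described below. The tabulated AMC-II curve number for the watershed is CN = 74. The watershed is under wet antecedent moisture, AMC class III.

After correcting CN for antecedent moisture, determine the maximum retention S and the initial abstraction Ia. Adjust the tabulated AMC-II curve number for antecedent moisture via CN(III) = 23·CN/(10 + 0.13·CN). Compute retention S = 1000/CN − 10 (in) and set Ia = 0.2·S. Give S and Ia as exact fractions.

Adjust CN=74 to AMC III: 23·74/(10 + 0.13·74) → 1702 ÷ (981/50) = 85100/981 ≈ 86.748
Max retention: S = 1000/(85100/981) − 10 = 1300/851 in (≈ 1.528 in)
Ia = 0.2·(1300/851) = 260/851 in ≈ 0.306 in

S = 1300/851 in ≈ 1.528 in; Ia = 260/851 in ≈ 0.306 in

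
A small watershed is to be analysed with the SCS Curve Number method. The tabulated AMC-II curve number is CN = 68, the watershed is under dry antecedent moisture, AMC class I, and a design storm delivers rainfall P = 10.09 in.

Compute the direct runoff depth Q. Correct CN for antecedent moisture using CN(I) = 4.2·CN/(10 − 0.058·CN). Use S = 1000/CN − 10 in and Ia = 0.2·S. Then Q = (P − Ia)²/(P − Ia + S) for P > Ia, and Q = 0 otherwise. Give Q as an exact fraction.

Q = 78519325369/24283604100 in ≈ 3.233 in

Adjust CN=68 to AMC I: 4.2·68/(10 − 0.058·68) → (1428/5) ÷ (757/125) = 35700/757 ≈ 47.160
Max retention: S = 1000/(35700/757) − 10 = 4000/357 in (≈ 11.204 in)
Ia = 0.2·(4000/357) = 800/357 in ≈ 2.241 in
Since P=10.090 > Ia=2.241: effective rainfall P−Ia = 280213/35700 in
Runoff Q = (P−Ia)²/(P−Ia+S) = (7.849)²/(7.849+11.204) = 78519325369/24283604100 ≈ 3.233 in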